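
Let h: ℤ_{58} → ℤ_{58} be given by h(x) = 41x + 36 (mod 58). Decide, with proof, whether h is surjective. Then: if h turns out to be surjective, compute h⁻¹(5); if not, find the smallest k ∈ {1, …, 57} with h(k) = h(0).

53

Since gcd(41, 58) = 1, 41 is invertible modulo 58. Euclid's algorithm: 58 = 1·41 + 17, 41 = 2·17 + 7, 17 = 2·7 + 3, 7 = 2·3 + 1; back-substituting gives 1 = 17·41 − 12·58, so 41⁻¹ ≡ 17 (mod 58).
Then y ↦ 17(y − 36) is a two-sided inverse to h, so every y ∈ ℤ_{58} has a preimage.
Hence h is surjective.
Since h is surjective, we compute h⁻¹(5): solve 41x + 36 ≡ 5 (mod 58), i.e. 41x ≡ 27 (mod 58).
Multiplying by 41⁻¹ = 17 gives x ≡ 17·27 = 459 = 7·58 + 53 ≡ 53 (mod 58).
Check: h(53) = 41·53 + 36 = 2209 = 38·58 + 5 ≡ 5 (mod 58).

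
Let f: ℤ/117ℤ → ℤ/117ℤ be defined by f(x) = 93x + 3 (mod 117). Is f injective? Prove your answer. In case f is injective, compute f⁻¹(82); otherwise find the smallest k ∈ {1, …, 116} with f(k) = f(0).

We have gcd(93, 117) = 3 > 1. Taking a = 0 and b = 39: f(0) = 3 and f(39) = 93·39 + 3 = 3630 ≡ 3 (mod 117).
So f(0) = f(39) while 0 ≠ 39, hence f is not injective.
Since f is not injective, we find the least positive k with f(k) = f(0): this means 93k ≡ 0 (mod 117), i.e. 117 ∣ 93k. Since gcd(93, 117) = 3, dividing through by 3 this holds exactly when 39 ∣ 31k, and as gcd(31, 39) = 1, exactly when 39 ∣ k.
The smallest positive such k is 39.

39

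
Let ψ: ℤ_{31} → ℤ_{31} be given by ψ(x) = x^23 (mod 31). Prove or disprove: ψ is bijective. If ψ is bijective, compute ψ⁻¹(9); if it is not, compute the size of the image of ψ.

Since 31 is prime, the nonzero elements of ℤ_{31} form a cyclic group of order 30.
As gcd(23, 30) = 1, raising to the 23rd power is a bijection on this group: if u^23 ≡ v^23 then (uv^{−1})^23 = 1, and the only element of order dividing gcd(23, 30) = 1 is 1, so u = v.
With ψ(0) = 0 this makes ψ injective on all of ℤ_{31}, hence bijective (finite equal-size domain and codomain). In particular ψ is bijective.
Since ψ is bijective, we find the preimage of 9. The inverse of x ↦ x^23 on (ℤ_{31})^× is x ↦ x^17, because 23·17 = 391 = 13·30 + 1 ≡ 1 (mod 30) and x^{30} = 1 for x ≠ 0 (Fermat). So ψ⁻¹(9) = 9^17 mod 31.
Repeated squaring mod 31: 9^1 ≡ 9, 9^2 ≡ 9² = 81 ≡ 19, 9^4 ≡ 19² = 361 ≡ 20, 9^8 ≡ 20² = 400 ≡ 28, 9^16 ≡ 28² = 784 ≡ 9. Since 17 = 16 + 1, 9^17 ≡ 9·9: 9·9 = 81 ≡ 19. So 9^17 ≡ 19 (mod 31).
Hence ψ⁻¹(9) = 19.

19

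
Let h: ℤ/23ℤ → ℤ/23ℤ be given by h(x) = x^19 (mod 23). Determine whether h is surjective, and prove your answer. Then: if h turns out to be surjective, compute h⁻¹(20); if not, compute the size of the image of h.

Since 23 is prime, the nonzero elements of ℤ/23ℤ form a cyclic group of order 22.
As gcd(19, 22) = 1, raising to the 19th power is a bijection on this group: if a^19 ≡ b^19 then (ab^{−1})^19 = 1, and the only element of order dividing gcd(19, 22) = 1 is 1, so a = b.
With h(0) = 0 this makes h injective on all of ℤ/23ℤ, hence bijective (finite equal-size domain and codomain). In particular h is surjective.
Since h is surjective, we find the preimage of 20. The inverse of x ↦ x^19 on (ℤ/23ℤ)^× is x ↦ x^7, because 19·7 = 133 = 6·22 + 1 ≡ 1 (mod 22) and x^{22} = 1 for x ≠ 0 (Fermat). So h⁻¹(20) = 20^7 mod 23.
Repeated squaring mod 23: 20^1 ≡ 20, 20^2 ≡ 20² = 400 ≡ 9, 20^4 ≡ 9² = 81 ≡ 12. Since 7 = 4 + 2 + 1, 20^7 ≡ 12·9·20: 12·9 = 108 ≡ 16, then 16·20 = 320 ≡ 21. So 20^7 ≡ 21 (mod 23).
Hence h⁻¹(20) = 21.

21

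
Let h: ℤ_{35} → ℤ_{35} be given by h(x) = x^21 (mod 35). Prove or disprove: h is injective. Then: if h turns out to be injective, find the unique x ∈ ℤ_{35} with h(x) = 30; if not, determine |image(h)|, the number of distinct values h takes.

15

h(4): Repeated squaring mod 35: 4^1 ≡ 4, 4^2 ≡ 4² = 16, 4^4 ≡ 16² = 256 ≡ 11, 4^8 ≡ 11² = 121 ≡ 16, 4^16 ≡ 16² = 256 ≡ 11. Since 21 = 16 + 4 + 1, 4^21 ≡ 11·11·4: 11·11 = 121 ≡ 16, then 16·4 = 64 ≡ 29. So 4^21 ≡ 29 (mod 35).
h(9): Repeated squaring mod 35: 9^1 ≡ 9, 9^2 ≡ 9² = 81 ≡ 11, 9^4 ≡ 11² = 121 ≡ 16, 9^8 ≡ 16² = 256 ≡ 11, 9^16 ≡ 11² = 121 ≡ 16. Since 21 = 16 + 4 + 1, 9^21 ≡ 16·16·9: 16·16 = 256 ≡ 11, then 11·9 = 99 ≡ 29. So 9^21 ≡ 29 (mod 35).
So h(4) = h(9) = 29 while 4 ≠ 9, hence h is not injective.
Since h is not injective, we determine |image(h)|. Computing x^21 mod 35 for each x (by repeated squaring, reducing mod 35 at every step), the values h(0), h(1), …, h(34) are: 0, 1, 22, 13, 29, 20, 6, 7, 8, 29, 20, 1, 27, 13, 14, 15, 1, 27, 8, 34, 20, 21, 22, 8, 34, 15, 6, 27, 28, 29, 15, 6, 22, 13, 34.
The distinct values are {0, 1, 6, 7, 8, 13, 14, 15, 20, 21, 22, 27, 28, 29, 34}; there are 15 of them.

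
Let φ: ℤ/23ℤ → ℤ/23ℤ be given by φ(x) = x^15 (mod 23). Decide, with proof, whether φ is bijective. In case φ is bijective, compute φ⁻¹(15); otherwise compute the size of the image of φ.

17

Since 23 is prime, the nonzero elements of ℤ/23ℤ form a cyclic group of order 22.
As gcd(15, 22) = 1, raising to the 15th power is a bijection on this group: if u^15 ≡ v^15 then (uv^{−1})^15 = 1, and the only element of order dividing gcd(15, 22) = 1 is 1, so u = v.
With φ(0) = 0 this makes φ injective on all of ℤ/23ℤ, hence bijective (finite equal-size domain and codomain). In particular φ is bijective.
Since φ is bijective, we find the preimage of 15. The inverse of x ↦ x^15 on (ℤ/23ℤ)^× is x ↦ x^3, because 15·3 = 45 = 2·22 + 1 ≡ 1 (mod 22) and x^{22} = 1 for x ≠ 0 (Fermat). So φ⁻¹(15) = 15^3 mod 23.
Repeated squaring mod 23: 15^1 ≡ 15, 15^2 ≡ 15² = 225 ≡ 18. Since 3 = 2 + 1, 15^3 ≡ 18·15: 18·15 = 270 ≡ 17. So 15^3 ≡ 17 (mod 23).
Hence φ⁻¹(15) = 17.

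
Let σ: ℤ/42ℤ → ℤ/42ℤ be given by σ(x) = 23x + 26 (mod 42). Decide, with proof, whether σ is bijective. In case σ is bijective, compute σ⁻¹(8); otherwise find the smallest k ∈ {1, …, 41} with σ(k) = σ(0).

12

By definition, injectivity means: for all s, t in the domain, σ(s) = σ(t) implies s = t.
If σ(s) = σ(t), then 23s ≡ 23t (mod 42). Because gcd(23, 42) = 1, we may cancel 23 to get s ≡ t (mod 42).
We now compute 23⁻¹ mod 42 explicitly. Euclid's algorithm: 42 = 1·23 + 19, 23 = 1·19 + 4, 19 = 4·4 + 3, 4 = 1·3 + 1; back-substituting gives 1 = 11·23 − 6·42, so 23⁻¹ ≡ 11 (mod 42).
For any y ∈ ℤ/42ℤ, x = 11(y − 26) mod 42 satisfies σ(x) = 23·11(y − 26) + 26 ≡ y (since 23·11 ≡ 1 mod 42). So every y has a preimage.
Thus σ is bijective.
Since σ is bijective, we compute σ⁻¹(8): solve 23x + 26 ≡ 8 (mod 42), i.e. 23x ≡ 24 (mod 42).
Multiplying by 23⁻¹ = 11 gives x ≡ 11·24 = 264 = 6·42 + 12 ≡ 12 (mod 42).
Check: σ(12) = 23·12 + 26 = 302 = 7·42 + 8 ≡ 8 (mod 42).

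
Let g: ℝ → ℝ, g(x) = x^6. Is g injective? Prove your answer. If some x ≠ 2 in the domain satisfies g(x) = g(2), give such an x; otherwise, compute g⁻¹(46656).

g(2) = 64 = (−2)^6 = g(−2) (since 6 is even), with 2 ≠ −2. So g is not injective.
For the follow-up, such an x exists: taking x = −2 ∈ ℝ gives g(−2) = 64 = g(2) with −2 ≠ 2.

-2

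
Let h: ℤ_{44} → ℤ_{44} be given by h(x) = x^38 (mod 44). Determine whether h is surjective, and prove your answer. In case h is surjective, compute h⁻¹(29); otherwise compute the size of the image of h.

h(10): Repeated squaring mod 44: 10^1 ≡ 10, 10^2 ≡ 10² = 100 ≡ 12, 10^4 ≡ 12² = 144 ≡ 12, 10^8 ≡ 12² = 144 ≡ 12, 10^16 ≡ 12² = 144 ≡ 12, 10^32 ≡ 12² = 144 ≡ 12. Since 38 = 32 + 4 + 2, 10^38 ≡ 12·12·12: 12·12 = 144 ≡ 12, then 12·12 = 144 ≡ 12. So 10^38 ≡ 12 (mod 44).
h(12): Repeated squaring mod 44: 12^1 ≡ 12, 12^2 ≡ 12² = 144 ≡ 12, 12^4 ≡ 12² = 144 ≡ 12, 12^8 ≡ 12² = 144 ≡ 12, 12^16 ≡ 12² = 144 ≡ 12, 12^32 ≡ 12² = 144 ≡ 12. Since 38 = 32 + 4 + 2, 12^38 ≡ 12·12·12: 12·12 = 144 ≡ 12, then 12·12 = 144 ≡ 12. So 12^38 ≡ 12 (mod 44).
So h(10) = h(12) = 12 while 10 ≠ 12, therefore h is not injective.
A non-injective map from the 44-element set ℤ_{44} to itself takes at most 43 distinct values, so it cannot be surjective. Thus h is not surjective.
Since h is not surjective, we determine |image(h)|. Computing x^38 mod 44 for each x (by repeated squaring, reducing mod 44 at every step), the values h(0), h(1), …, h(43) are: 0, 1, 36, 5, 20, 37, 4, 9, 16, 25, 12, 33, 12, 25, 16, 9, 4, 37, 20, 5, 36, 1, 0, 1, 36, 5, 20, 37, 4, 9, 16, 25, 12, 33, 12, 25, 16, 9, 4, 37, 20, 5, 36, 1.
The distinct values are {0, 1, 4, 5, 9, 12, 16, 20, 25, 33, 36, 37}; there are 12 of them.

12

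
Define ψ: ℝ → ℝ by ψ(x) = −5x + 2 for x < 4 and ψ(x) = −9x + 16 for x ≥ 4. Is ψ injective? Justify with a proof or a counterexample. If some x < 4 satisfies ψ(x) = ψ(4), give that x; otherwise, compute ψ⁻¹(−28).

Both pieces are strictly decreasing (slopes −5 and −9), so each is injective on its own interval.
The left piece maps (−∞, 4) onto (−18, ∞); the right piece maps [4, ∞) onto (−∞, −20].
These images are disjoint, so no value is attained by both pieces. So ψ is injective.
Because the two images are disjoint, no x < 4 has ψ(x) = ψ(4), so we compute ψ⁻¹(−28): −28 lies in (−∞, −20], so solve −9x + 16 = −28: x = (−28 − 16)/(−9) = 44/9.

44/9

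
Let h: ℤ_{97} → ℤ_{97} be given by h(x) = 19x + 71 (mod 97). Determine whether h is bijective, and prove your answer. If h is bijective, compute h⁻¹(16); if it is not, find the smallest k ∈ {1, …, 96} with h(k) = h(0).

89

If h(u) = h(v), then 19u ≡ 19v (mod 97). Because gcd(19, 97) = 1, we may cancel 19 to get u ≡ v (mod 97).
We now compute 19⁻¹ mod 97 explicitly. Euclid's algorithm: 97 = 5·19 + 2, 19 = 9·2 + 1; back-substituting gives 1 = 46·19 − 9·97, so 19⁻¹ ≡ 46 (mod 97).
Then y ↦ 46(y − 71) is a two-sided inverse to h, so every y ∈ ℤ_{97} has a preimage.
So h is bijective.
Since h is bijective, we compute h⁻¹(16): solve 19x + 71 ≡ 16 (mod 97), i.e. 19x ≡ 42 (mod 97).
Multiplying by 19⁻¹ = 46 gives x ≡ 46·42 = 1932 = 19·97 + 89 ≡ 89 (mod 97).
Check: h(89) = 19·89 + 71 = 1762 = 18·97 + 16 ≡ 16 (mod 97).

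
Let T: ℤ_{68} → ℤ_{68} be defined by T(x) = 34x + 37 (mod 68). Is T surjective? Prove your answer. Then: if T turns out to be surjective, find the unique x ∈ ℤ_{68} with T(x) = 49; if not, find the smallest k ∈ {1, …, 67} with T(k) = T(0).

Since gcd(34, 68) = 34, we have 34x ≡ 0 (mod 34) for all x, so T(x) ≡ 3 (mod 34).
But 0 ≢ 3 (mod 34), so 0 ∈ ℤ_{68} has no preimage. Therefore T is not surjective.
Since T is not surjective, we find the least positive k with T(k) = T(0): this means 34k ≡ 0 (mod 68), i.e. 68 ∣ 34k. Since gcd(34, 68) = 34, dividing through by 34 this holds exactly when 2 ∣ k.
The smallest positive such k is 2.

2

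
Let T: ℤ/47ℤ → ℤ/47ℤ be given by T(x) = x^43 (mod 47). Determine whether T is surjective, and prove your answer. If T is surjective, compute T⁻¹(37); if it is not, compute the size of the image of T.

Since 47 is prime, the nonzero elements of ℤ/47ℤ form a cyclic group of order 46.
As gcd(43, 46) = 1, raising to the 43rd power is a bijection on this group: if s^43 ≡ t^43 then (st^{−1})^43 = 1, and the only element of order dividing gcd(43, 46) = 1 is 1, so s = t.
With T(0) = 0 this makes T injective on all of ℤ/47ℤ, hence bijective (finite equal-size domain and codomain). In particular T is surjective.
Since T is surjective, we find the preimage of 37. The inverse of x ↦ x^43 on (ℤ/47ℤ)^× is x ↦ x^15, because 43·15 = 645 = 14·46 + 1 ≡ 1 (mod 46) and x^{46} = 1 for x ≠ 0 (Fermat). So T⁻¹(37) = 37^15 mod 47.
Repeated squaring mod 47: 37^1 ≡ 37, 37^2 ≡ 37² = 1369 ≡ 6, 37^4 ≡ 6² = 36, 37^8 ≡ 36² = 1296 ≡ 27. Since 15 = 8 + 4 + 2 + 1, 37^15 ≡ 27·36·6·37: 27·36 = 972 ≡ 32, then 32·6 = 192 ≡ 4, then 4·37 = 148 ≡ 7. So 37^15 ≡ 7 (mod 47).
Hence T⁻¹(37) = 7.

7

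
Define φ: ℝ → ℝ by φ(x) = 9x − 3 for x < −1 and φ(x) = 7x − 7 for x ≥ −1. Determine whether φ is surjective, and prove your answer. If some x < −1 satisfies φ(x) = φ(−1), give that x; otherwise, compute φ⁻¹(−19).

-11/9

Both pieces are strictly increasing (slopes 9 and 7), so each is injective on its own interval.
The left piece maps (−∞, −1) onto (−∞, −12); the right piece maps [−1, ∞) onto [−14, ∞).
The union (−∞, −12) ∪ [−14, ∞) covers ℝ, so φ is surjective.
For the follow-up: the images overlap, so an x < −1 with φ(x) = φ(−1) exists. φ(−1) = −14; solving 9x − 3 = −14 for x < −1 gives x = (−14 + 3)/9 = −11/9.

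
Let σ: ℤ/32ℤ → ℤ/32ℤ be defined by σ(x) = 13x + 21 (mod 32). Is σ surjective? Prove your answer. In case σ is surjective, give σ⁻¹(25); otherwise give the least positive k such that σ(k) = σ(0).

Recall that σ is surjective if every y in the codomain equals σ(x) for some x in the domain.
Since gcd(13, 32) = 1, 13 is invertible modulo 32. Euclid's algorithm: 32 = 2·13 + 6, 13 = 2·6 + 1; back-substituting gives 1 = 5·13 − 2·32, so 13⁻¹ ≡ 5 (mod 32).
Then y ↦ 5(y − 21) is a two-sided inverse to σ, so every y ∈ ℤ/32ℤ has a preimage.
Therefore σ is surjective.
Since σ is surjective, we find σ⁻¹(25): we need 13x ≡ 25 − 21 ≡ 4 (mod 32). Using 13⁻¹ = 5: x ≡ 5·4 = 20, so x = 20.
Check: σ(20) = 13·20 + 21 = 281 = 8·32 + 25 ≡ 25 (mod 32).

20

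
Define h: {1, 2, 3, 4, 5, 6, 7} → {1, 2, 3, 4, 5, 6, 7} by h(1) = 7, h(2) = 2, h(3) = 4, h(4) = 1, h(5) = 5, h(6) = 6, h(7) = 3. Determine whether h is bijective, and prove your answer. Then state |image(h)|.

The values 7, 2, 4, 1, 5, 6, 3 are a permutation of {1, 2, 3, 4, 5, 6, 7}: each element appears exactly once.
So h is injective and surjective, hence bijective.
The image of h is {1, 2, 3, 4, 5, 6, 7}, which has 7 elements.

7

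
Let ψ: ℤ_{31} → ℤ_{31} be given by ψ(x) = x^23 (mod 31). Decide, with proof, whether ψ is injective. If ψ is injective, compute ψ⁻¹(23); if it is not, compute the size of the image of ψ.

29

Since 31 is prime, the nonzero elements of ℤ_{31} form a cyclic group of order 30.
As gcd(23, 30) = 1, raising to the 23rd power is a bijection on this group: if x_1^23 ≡ x_2^23 then (x_1x_2^{−1})^23 = 1, and the only element of order dividing gcd(23, 30) = 1 is 1, so x_1 = x_2.
With ψ(0) = 0 this makes ψ injective on all of ℤ_{31}, hence bijective (finite equal-size domain and codomain). In particular ψ is injective.
Since ψ is injective, we find the preimage of 23. The inverse of x ↦ x^23 on (ℤ_{31})^× is x ↦ x^17, because 23·17 = 391 = 13·30 + 1 ≡ 1 (mod 30) and x^{30} = 1 for x ≠ 0 (Fermat). So ψ⁻¹(23) = 23^17 mod 31.
Repeated squaring mod 31: 23^1 ≡ 23, 23^2 ≡ 23² = 529 ≡ 2, 23^4 ≡ 2² = 4, 23^8 ≡ 4² = 16, 23^16 ≡ 16² = 256 ≡ 8. Since 17 = 16 + 1, 23^17 ≡ 8·23: 8·23 = 184 ≡ 29. So 23^17 ≡ 29 (mod 31).
Hence ψ⁻¹(23) = 29.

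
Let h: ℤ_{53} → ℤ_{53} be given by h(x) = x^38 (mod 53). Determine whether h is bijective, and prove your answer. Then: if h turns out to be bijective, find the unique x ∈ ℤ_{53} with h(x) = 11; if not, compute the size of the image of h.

h(26): Repeated squaring mod 53: 26^1 ≡ 26, 26^2 ≡ 26² = 676 ≡ 40, 26^4 ≡ 40² = 1600 ≡ 10, 26^8 ≡ 10² = 100 ≡ 47, 26^16 ≡ 47² = 2209 ≡ 36, 26^32 ≡ 36² = 1296 ≡ 24. Since 38 = 32 + 4 + 2, 26^38 ≡ 24·10·40: 24·10 = 240 ≡ 28, then 28·40 = 1120 ≡ 7. So 26^38 ≡ 7 (mod 53).
h(27): Repeated squaring mod 53: 27^1 ≡ 27, 27^2 ≡ 27² = 729 ≡ 40, 27^4 ≡ 40² = 1600 ≡ 10, 27^8 ≡ 10² = 100 ≡ 47, 27^16 ≡ 47² = 2209 ≡ 36, 27^32 ≡ 36² = 1296 ≡ 24. Since 38 = 32 + 4 + 2, 27^38 ≡ 24·10·40: 24·10 = 240 ≡ 28, then 28·40 = 1120 ≡ 7. So 27^38 ≡ 7 (mod 53).
So h(26) = h(27) = 7 while 26 ≠ 27, therefore h is not injective, hence not bijective.
Since h is not bijective, we determine |image(h)|. Computing x^38 mod 53 for each x (by repeated squaring, reducing mod 53 at every step), the values h(0), h(1), …, h(52) are: 0, 1, 38, 43, 13, 6, 44, 15, 17, 47, 16, 24, 29, 49, 40, 46, 10, 28, 37, 4, 25, 9, 11, 52, 42, 36, 7, 7, 36, 42, 52, 11, 9, 25, 4, 37, 28, 10, 46, 40, 49, 29, 24, 16, 47, 17, 15, 44, 6, 13, 43, 38, 1.
The distinct values are {0, 1, 4, 6, 7, 9, 10, 11, 13, 15, 16, 17, 24, 25, 28, 29, 36, 37, 38, 40, 42, 43, 44, 46, 47, 49, 52}; there are 27 of them.

27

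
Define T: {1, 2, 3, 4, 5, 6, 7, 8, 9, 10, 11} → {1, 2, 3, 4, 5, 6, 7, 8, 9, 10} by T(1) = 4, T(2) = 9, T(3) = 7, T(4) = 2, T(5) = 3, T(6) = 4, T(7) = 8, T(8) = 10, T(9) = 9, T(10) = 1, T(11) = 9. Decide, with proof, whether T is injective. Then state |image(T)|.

T(1) = 4 = T(6) with 1 ≠ 6, so T is not injective.
The image of T is {1, 2, 3, 4, 7, 8, 9, 10}, which has 8 elements.

8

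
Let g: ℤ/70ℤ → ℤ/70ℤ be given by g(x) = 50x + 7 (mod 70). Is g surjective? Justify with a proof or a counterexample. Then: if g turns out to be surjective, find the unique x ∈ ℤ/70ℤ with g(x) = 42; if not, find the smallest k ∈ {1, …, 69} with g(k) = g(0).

7

Recall: surjectivity means every element of the codomain has a preimage under g.
Since gcd(50, 70) = 10, we have 50x ≡ 0 (mod 10) for all x, so g(x) ≡ 7 (mod 10).
But 0 ≢ 7 (mod 10), so 0 ∈ ℤ/70ℤ has no preimage. Therefore g is not surjective.
Since g is not surjective, we find the least positive k with g(k) = g(0): this means 50k ≡ 0 (mod 70), i.e. 70 ∣ 50k. Since gcd(50, 70) = 10, dividing through by 10 this holds exactly when 7 ∣ 5k, and as gcd(5, 7) = 1, exactly when 7 ∣ k.
The smallest positive such k is 7.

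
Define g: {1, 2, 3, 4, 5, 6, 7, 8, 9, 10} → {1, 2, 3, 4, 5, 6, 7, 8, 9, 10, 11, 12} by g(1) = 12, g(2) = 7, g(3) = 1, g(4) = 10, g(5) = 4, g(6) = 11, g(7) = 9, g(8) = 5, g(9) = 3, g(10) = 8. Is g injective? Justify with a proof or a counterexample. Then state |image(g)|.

The values g(1), …, g(10) are 12, 7, 1, 10, 4, 11, 9, 5, 3, 8 — all distinct.
So g(u) = g(v) only when u = v, and g is injective.
The image of g is {1, 3, 4, 5, 7, 8, 9, 10, 11, 12}, which has 10 elements.

10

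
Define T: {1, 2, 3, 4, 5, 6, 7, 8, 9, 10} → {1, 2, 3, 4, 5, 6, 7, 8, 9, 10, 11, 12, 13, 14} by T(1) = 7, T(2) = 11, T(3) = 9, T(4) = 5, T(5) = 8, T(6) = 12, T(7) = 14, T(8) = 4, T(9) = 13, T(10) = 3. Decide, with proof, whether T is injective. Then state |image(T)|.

The values T(1), …, T(10) are 7, 11, 9, 5, 8, 12, 14, 4, 13, 3 — all distinct.
So T(u) = T(v) only when u = v, and T is injective.
The image of T is {3, 4, 5, 7, 8, 9, 11, 12, 13, 14}, which has 10 elements.

10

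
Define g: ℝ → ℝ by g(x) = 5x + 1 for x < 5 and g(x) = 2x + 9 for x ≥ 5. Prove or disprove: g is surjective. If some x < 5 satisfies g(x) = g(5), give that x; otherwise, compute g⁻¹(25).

18/5

Both pieces are strictly increasing (slopes 5 and 2), so each is injective on its own interval.
The left piece maps (−∞, 5) onto (−∞, 26); the right piece maps [5, ∞) onto [19, ∞).
The union (−∞, 26) ∪ [19, ∞) covers ℝ, so g is surjective.
For the follow-up: the images overlap, so an x < 5 with g(x) = g(5) exists. g(5) = 19; solving 5x + 1 = 19 for x < 5 gives x = (19 − 1)/5 = 18/5.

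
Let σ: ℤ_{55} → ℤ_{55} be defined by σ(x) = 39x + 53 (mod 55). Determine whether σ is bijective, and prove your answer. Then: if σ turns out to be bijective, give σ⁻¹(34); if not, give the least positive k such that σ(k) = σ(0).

39

Recall that σ is injective if σ(s) = σ(t) implies s = t.
If σ(s) = σ(t), then 39s ≡ 39t (mod 55). Because gcd(39, 55) = 1, we may cancel 39 to get s ≡ t (mod 55).
We now compute 39⁻¹ mod 55 explicitly. Euclid's algorithm: 55 = 1·39 + 16, 39 = 2·16 + 7, 16 = 2·7 + 2, 7 = 3·2 + 1; back-substituting gives 1 = 24·39 − 17·55, so 39⁻¹ ≡ 24 (mod 55).
Then y ↦ 24(y − 53) is a two-sided inverse to σ, so every y ∈ ℤ_{55} has a preimage.
So σ is bijective.
Since σ is bijective, we find σ⁻¹(34): we need 39x ≡ 34 − 53 ≡ 36 (mod 55). Using 39⁻¹ = 24: x ≡ 24·36 = 864 = 15·55 + 39, so x = 39.
Check: σ(39) = 39·39 + 53 = 1574 = 28·55 + 34 ≡ 34 (mod 55).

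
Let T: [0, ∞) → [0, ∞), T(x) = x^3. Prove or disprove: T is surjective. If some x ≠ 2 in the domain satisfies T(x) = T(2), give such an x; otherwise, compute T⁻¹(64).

For any y ∈ [0, ∞), x = y^{1/3} ∈ [0, ∞) gives T(x) = y, so T is surjective.
Since x ↦ x^3 is strictly increasing on [0, ∞), it is injective there, so no x ≠ 2 in the domain has T(x) = T(2). We therefore compute T⁻¹(64) = 64^{1/3} = 4 (indeed 4^3 = 64).

4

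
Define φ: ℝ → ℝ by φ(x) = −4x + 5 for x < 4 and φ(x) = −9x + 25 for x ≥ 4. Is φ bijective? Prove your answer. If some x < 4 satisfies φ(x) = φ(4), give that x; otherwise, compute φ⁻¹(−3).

Both pieces are strictly decreasing (slopes −4 and −9), so each is injective on its own interval.
The left piece maps (−∞, 4) onto (−11, ∞); the right piece maps [4, ∞) onto (−∞, −11].
Since −11 = −11, the images partition ℝ: φ is injective and surjective, hence bijective.
Because the two images are disjoint, no x < 4 has φ(x) = φ(4), so we compute φ⁻¹(−3): −3 lies in (−11, ∞), so solve −4x + 5 = −3: x = (−3 − 5)/(−4) = 2.

2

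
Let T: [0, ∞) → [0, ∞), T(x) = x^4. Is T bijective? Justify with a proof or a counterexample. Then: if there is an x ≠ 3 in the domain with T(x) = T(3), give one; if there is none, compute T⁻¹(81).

3

On [0, ∞), x ↦ x^4 is strictly increasing (injective) and for any y ∈ [0, ∞) the 4th root y^{1/4} lies in [0, ∞) (surjective). So T is bijective.
Since x ↦ x^4 is strictly increasing on [0, ∞), it is injective there, so no x ≠ 3 in the domain has T(x) = T(3). We therefore compute T⁻¹(81) = 81^{1/4} = 3 (indeed 3^4 = 81).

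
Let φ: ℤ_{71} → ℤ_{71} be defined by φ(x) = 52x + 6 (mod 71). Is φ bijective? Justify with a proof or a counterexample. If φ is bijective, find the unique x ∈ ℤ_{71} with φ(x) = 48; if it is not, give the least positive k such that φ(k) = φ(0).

Recall: φ is injective if φ(s) = φ(t) implies s = t.
If φ(s) = φ(t), then 52s ≡ 52t (mod 71). Because gcd(52, 71) = 1, we may cancel 52 to get s ≡ t (mod 71).
We now compute 52⁻¹ mod 71 explicitly. Euclid's algorithm: 71 = 1·52 + 19, 52 = 2·19 + 14, 19 = 1·14 + 5, 14 = 2·5 + 4, 5 = 1·4 + 1; back-substituting gives 1 = 56·52 − 41·71, so 52⁻¹ ≡ 56 (mod 71).
For any y ∈ ℤ_{71}, x = 56(y − 6) mod 71 satisfies φ(x) = 52·56(y − 6) + 6 ≡ y (since 52·56 ≡ 1 mod 71). So every y has a preimage.
Thus φ is bijective.
Since φ is bijective, we compute φ⁻¹(48): solve 52x + 6 ≡ 48 (mod 71), i.e. 52x ≡ 42 (mod 71).
Multiplying by 52⁻¹ = 56 gives x ≡ 56·42 = 2352 = 33·71 + 9 ≡ 9 (mod 71).
Check: φ(9) = 52·9 + 6 = 474 = 6·71 + 48 ≡ 48 (mod 71).

9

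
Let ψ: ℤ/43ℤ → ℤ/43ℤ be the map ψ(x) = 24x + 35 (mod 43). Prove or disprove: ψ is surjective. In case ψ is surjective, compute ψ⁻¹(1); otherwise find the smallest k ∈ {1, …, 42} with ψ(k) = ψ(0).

Recall that ψ is surjective if every y in the codomain equals ψ(x) for some x in the domain.
Since gcd(24, 43) = 1, 24 is invertible modulo 43. Euclid's algorithm: 43 = 1·24 + 19, 24 = 1·19 + 5, 19 = 3·5 + 4, 5 = 1·4 + 1; back-substituting gives 1 = 9·24 − 5·43, so 24⁻¹ ≡ 9 (mod 43).
Then y ↦ 9(y − 35) is a two-sided inverse to ψ, so every y ∈ ℤ/43ℤ has a preimage.
Therefore ψ is surjective.
Since ψ is surjective, we find ψ⁻¹(1): we need 24x ≡ 1 − 35 ≡ 9 (mod 43). Using 24⁻¹ = 9: x ≡ 9·9 = 81 = 1·43 + 38, so x = 38.
Check: ψ(38) = 24·38 + 35 = 947 = 22·43 + 1 ≡ 1 (mod 43).

38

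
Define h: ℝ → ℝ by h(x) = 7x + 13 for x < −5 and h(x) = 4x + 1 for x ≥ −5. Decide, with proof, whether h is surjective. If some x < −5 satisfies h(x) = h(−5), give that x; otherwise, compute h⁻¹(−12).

-13/4

Both pieces are strictly increasing (slopes 7 and 4), so each is injective on its own interval.
The left piece maps (−∞, −5) onto (−∞, −22); the right piece maps [−5, ∞) onto [−19, ∞).
The union (−∞, −22) ∪ [−19, ∞) omits the interval between −22 and −19; in particular −22 has no preimage. So h is not surjective.
Because the two images are disjoint, no x < −5 has h(x) = h(−5), so we compute h⁻¹(−12): −12 lies in [−19, ∞), so solve 4x + 1 = −12: x = (−12 − 1)/4 = −13/4.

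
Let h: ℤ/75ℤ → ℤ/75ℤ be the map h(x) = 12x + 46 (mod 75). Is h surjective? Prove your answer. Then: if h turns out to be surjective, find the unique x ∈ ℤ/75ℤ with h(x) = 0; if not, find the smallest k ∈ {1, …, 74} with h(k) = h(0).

Since gcd(12, 75) = 3, we have 12x ≡ 0 (mod 3) for all x, so h(x) ≡ 1 (mod 3).
But 0 ≢ 1 (mod 3), so 0 ∈ ℤ/75ℤ has no preimage. So h is not surjective.
Since h is not surjective, we find the least positive k with h(k) = h(0): this means 12k ≡ 0 (mod 75), i.e. 75 ∣ 12k. Since gcd(12, 75) = 3, dividing through by 3 this holds exactly when 25 ∣ 4k, and as gcd(4, 25) = 1, exactly when 25 ∣ k.
The smallest positive such k is 25.

25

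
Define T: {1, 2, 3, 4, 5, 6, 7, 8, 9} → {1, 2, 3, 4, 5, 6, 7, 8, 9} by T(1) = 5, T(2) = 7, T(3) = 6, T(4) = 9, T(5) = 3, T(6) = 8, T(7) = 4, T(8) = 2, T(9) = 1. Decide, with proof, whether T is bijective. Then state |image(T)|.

9

The values 5, 7, 6, 9, 3, 8, 4, 2, 1 are a permutation of {1, 2, 3, 4, 5, 6, 7, 8, 9}: each element appears exactly once.
So T is injective and surjective, hence bijective.
The image of T is {1, 2, 3, 4, 5, 6, 7, 8, 9}, which has 9 elements.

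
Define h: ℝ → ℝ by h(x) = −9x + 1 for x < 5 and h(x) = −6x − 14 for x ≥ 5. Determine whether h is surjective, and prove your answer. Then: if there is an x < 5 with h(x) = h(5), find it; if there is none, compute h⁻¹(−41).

14/3

Both pieces are strictly decreasing (slopes −9 and −6), so each is injective on its own interval.
The left piece maps (−∞, 5) onto (−44, ∞); the right piece maps [5, ∞) onto (−∞, −44].
These images together cover ℝ, so h is surjective.
Because the two images are disjoint, no x < 5 has h(x) = h(5), so we compute h⁻¹(−41): −41 lies in (−44, ∞), so solve −9x + 1 = −41: x = (−41 − 1)/(−9) = 14/3.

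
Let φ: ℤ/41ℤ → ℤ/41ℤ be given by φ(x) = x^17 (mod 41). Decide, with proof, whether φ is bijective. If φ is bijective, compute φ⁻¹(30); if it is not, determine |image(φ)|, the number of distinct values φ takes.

7

Since 41 is prime, the nonzero elements of ℤ/41ℤ form a cyclic group of order 40.
As gcd(17, 40) = 1, raising to the 17th power is a bijection on this group: if a^17 ≡ b^17 then (ab^{−1})^17 = 1, and the only element of order dividing gcd(17, 40) = 1 is 1, so a = b.
With φ(0) = 0 this makes φ injective on all of ℤ/41ℤ, hence bijective (finite equal-size domain and codomain). In particular φ is bijective.
Since φ is bijective, we find the preimage of 30. The inverse of x ↦ x^17 on (ℤ/41ℤ)^× is x ↦ x^33, because 17·33 = 561 = 14·40 + 1 ≡ 1 (mod 40) and x^{40} = 1 for x ≠ 0 (Fermat). So φ⁻¹(30) = 30^33 mod 41.
Repeated squaring mod 41: 30^1 ≡ 30, 30^2 ≡ 30² = 900 ≡ 39, 30^4 ≡ 39² = 1521 ≡ 4, 30^8 ≡ 4² = 16, 30^16 ≡ 16² = 256 ≡ 10, 30^32 ≡ 10² = 100 ≡ 18. Since 33 = 32 + 1, 30^33 ≡ 18·30: 18·30 = 540 ≡ 7. So 30^33 ≡ 7 (mod 41).
Hence φ⁻¹(30) = 7.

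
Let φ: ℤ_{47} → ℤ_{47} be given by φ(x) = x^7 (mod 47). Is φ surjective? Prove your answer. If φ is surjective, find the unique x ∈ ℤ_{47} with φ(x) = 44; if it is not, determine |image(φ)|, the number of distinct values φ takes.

Since 47 is prime, the nonzero elements of ℤ_{47} form a cyclic group of order 46.
As gcd(7, 46) = 1, raising to the 7th power is a bijection on this group: if u^7 ≡ v^7 then (uv^{−1})^7 = 1, and the only element of order dividing gcd(7, 46) = 1 is 1, so u = v.
With φ(0) = 0 this makes φ injective on all of ℤ_{47}, hence bijective (finite equal-size domain and codomain). In particular φ is surjective.
Since φ is surjective, we find the preimage of 44. The inverse of x ↦ x^7 on (ℤ_{47})^× is x ↦ x^33, because 7·33 = 231 = 5·46 + 1 ≡ 1 (mod 46) and x^{46} = 1 for x ≠ 0 (Fermat). So φ⁻¹(44) = 44^33 mod 47.
Repeated squaring mod 47: 44^1 ≡ 44, 44^2 ≡ 44² = 1936 ≡ 9, 44^4 ≡ 9² = 81 ≡ 34, 44^8 ≡ 34² = 1156 ≡ 28, 44^16 ≡ 28² = 784 ≡ 32, 44^32 ≡ 32² = 1024 ≡ 37. Since 33 = 32 + 1, 44^33 ≡ 37·44: 37·44 = 1628 ≡ 30. So 44^33 ≡ 30 (mod 47).
Hence φ⁻¹(44) = 30.

30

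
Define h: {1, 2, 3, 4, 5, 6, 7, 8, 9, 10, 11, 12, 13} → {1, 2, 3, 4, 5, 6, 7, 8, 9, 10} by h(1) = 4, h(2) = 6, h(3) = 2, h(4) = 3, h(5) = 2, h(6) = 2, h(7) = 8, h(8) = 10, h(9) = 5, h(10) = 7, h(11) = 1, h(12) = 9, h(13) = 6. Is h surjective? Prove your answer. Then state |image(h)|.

10

Every element of the codomain has a preimage: 1 = h(11), 2 = h(3), 3 = h(4), 4 = h(1), 5 = h(9), 6 = h(2), 7 = h(10), 8 = h(7), 9 = h(12), 10 = h(8).
So h is surjective.
The image of h is {1, 2, 3, 4, 5, 6, 7, 8, 9, 10}, which has 10 elements.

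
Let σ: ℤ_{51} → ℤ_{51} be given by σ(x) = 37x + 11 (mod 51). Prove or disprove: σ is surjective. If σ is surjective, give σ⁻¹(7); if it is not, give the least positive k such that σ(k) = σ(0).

Recall: σ is surjective if every y in the codomain equals σ(x) for some x in the domain.
Since gcd(37, 51) = 1, 37 is invertible modulo 51. Euclid's algorithm: 51 = 1·37 + 14, 37 = 2·14 + 9, 14 = 1·9 + 5, 9 = 1·5 + 4, 5 = 1·4 + 1; back-substituting gives 1 = 40·37 − 29·51, so 37⁻¹ ≡ 40 (mod 51).
Then y ↦ 40(y − 11) is a two-sided inverse to σ, so every y ∈ ℤ_{51} has a preimage.
So σ is surjective.
Since σ is surjective, we compute σ⁻¹(7): solve 37x + 11 ≡ 7 (mod 51), i.e. 37x ≡ 47 (mod 51).
Multiplying by 37⁻¹ = 40 gives x ≡ 40·47 = 1880 = 36·51 + 44 ≡ 44 (mod 51).
Check: σ(44) = 37·44 + 11 = 1639 = 32·51 + 7 ≡ 7 (mod 51).

44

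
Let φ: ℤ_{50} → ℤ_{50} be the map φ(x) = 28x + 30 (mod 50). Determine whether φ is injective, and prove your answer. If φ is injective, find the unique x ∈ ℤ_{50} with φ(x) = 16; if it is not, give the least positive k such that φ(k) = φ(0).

We have gcd(28, 50) = 2 > 1. Taking u = 0 and v = 25: φ(0) = 30 and φ(25) = 28·25 + 30 = 730 ≡ 30 (mod 50).
So φ(0) = φ(25) while 0 ≠ 25, therefore φ is not injective.
Since φ is not injective, we find the least positive k with φ(k) = φ(0): this means 28k ≡ 0 (mod 50), i.e. 50 ∣ 28k. Since gcd(28, 50) = 2, dividing through by 2 this holds exactly when 25 ∣ 14k, and as gcd(14, 25) = 1, exactly when 25 ∣ k.
The smallest positive such k is 25.

25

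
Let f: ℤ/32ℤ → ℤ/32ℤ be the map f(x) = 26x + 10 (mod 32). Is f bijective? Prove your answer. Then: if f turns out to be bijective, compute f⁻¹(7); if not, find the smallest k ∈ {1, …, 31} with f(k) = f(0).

16

We have gcd(26, 32) = 2 > 1. Taking x_1 = 0 and x_2 = 16: f(0) = 10 and f(16) = 26·16 + 10 = 426 ≡ 10 (mod 32).
So f(0) = f(16) while 0 ≠ 16, so f is not injective, hence not bijective.
Since f is not bijective, we find the least positive k with f(k) = f(0): this means 26k ≡ 0 (mod 32), i.e. 32 ∣ 26k. Since gcd(26, 32) = 2, dividing through by 2 this holds exactly when 16 ∣ 13k, and as gcd(13, 16) = 1, exactly when 16 ∣ k.
The smallest positive such k is 16.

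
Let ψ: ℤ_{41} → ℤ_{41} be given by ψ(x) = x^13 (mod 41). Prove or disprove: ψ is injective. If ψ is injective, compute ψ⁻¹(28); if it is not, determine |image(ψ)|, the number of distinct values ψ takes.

Since 41 is prime, the nonzero elements of ℤ_{41} form a cyclic group of order 40.
As gcd(13, 40) = 1, raising to the 13th power is a bijection on this group: if x_1^13 ≡ x_2^13 then (x_1x_2^{−1})^13 = 1, and the only element of order dividing gcd(13, 40) = 1 is 1, so x_1 = x_2.
With ψ(0) = 0 this makes ψ injective on all of ℤ_{41}, hence bijective (finite equal-size domain and codomain). In particular ψ is injective.
Since ψ is injective, we find the preimage of 28. The inverse of x ↦ x^13 on (ℤ_{41})^× is x ↦ x^37, because 13·37 = 481 = 12·40 + 1 ≡ 1 (mod 40) and x^{40} = 1 for x ≠ 0 (Fermat). So ψ⁻¹(28) = 28^37 mod 41.
Repeated squaring mod 41: 28^1 ≡ 28, 28^2 ≡ 28² = 784 ≡ 5, 28^4 ≡ 5² = 25, 28^8 ≡ 25² = 625 ≡ 10, 28^16 ≡ 10² = 100 ≡ 18, 28^32 ≡ 18² = 324 ≡ 37. Since 37 = 32 + 4 + 1, 28^37 ≡ 37·25·28: 37·25 = 925 ≡ 23, then 23·28 = 644 ≡ 29. So 28^37 ≡ 29 (mod 41).
Hence ψ⁻¹(28) = 29.

29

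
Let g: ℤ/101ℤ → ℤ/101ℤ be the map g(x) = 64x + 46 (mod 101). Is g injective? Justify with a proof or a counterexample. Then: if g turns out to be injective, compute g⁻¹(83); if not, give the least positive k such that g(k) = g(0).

100

Suppose g(u) = g(v) in ℤ/101ℤ. Then 64u + 46 ≡ 64v + 46 (mod 101), thus 64(u − v) ≡ 0 (mod 101).
Since gcd(64, 101) = 1, 64 is invertible modulo 101, therefore u − v ≡ 0 (mod 101), i.e. u = v.
Thus g is injective.
We now compute 64⁻¹ mod 101 explicitly. Euclid's algorithm: 101 = 1·64 + 37, 64 = 1·37 + 27, 37 = 1·27 + 10, 27 = 2·10 + 7, 10 = 1·7 + 3, 7 = 2·3 + 1; back-substituting gives 1 = 30·64 − 19·101, so 64⁻¹ ≡ 30 (mod 101).
Since g is injective, we find g⁻¹(83): we need 64x ≡ 83 − 46 ≡ 37 (mod 101). Using 64⁻¹ = 30: x ≡ 30·37 = 1110 = 10·101 + 100, so x = 100.
Check: g(100) = 64·100 + 46 = 6446 = 63·101 + 83 ≡ 83 (mod 101).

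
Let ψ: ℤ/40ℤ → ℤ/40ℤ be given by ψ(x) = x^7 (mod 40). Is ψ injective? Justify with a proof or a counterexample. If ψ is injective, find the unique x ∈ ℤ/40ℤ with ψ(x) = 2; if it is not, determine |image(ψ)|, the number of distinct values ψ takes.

ψ(0) = 0^7 = 0.
ψ(10): Repeated squaring mod 40: 10^1 ≡ 10, 10^2 ≡ 10² = 100 ≡ 20, 10^4 ≡ 20² = 400 ≡ 0. Since 7 = 4 + 2 + 1, 10^7 ≡ 0·20·10: 0·20 = 0, then 0·10 = 0. So 10^7 ≡ 0 (mod 40).
So ψ(0) = ψ(10) = 0 while 0 ≠ 10, therefore ψ is not injective.
Since ψ is not injective, we determine |image(ψ)|. Computing x^7 mod 40 for each x (by repeated squaring, reducing mod 40 at every step), the values ψ(0), ψ(1), …, ψ(39) are: 0, 1, 8, 27, 24, 5, 16, 23, 32, 9, 0, 11, 8, 37, 24, 15, 16, 33, 32, 19, 0, 21, 8, 7, 24, 25, 16, 3, 32, 29, 0, 31, 8, 17, 24, 35, 16, 13, 32, 39.
The distinct values are {0, 1, 3, 5, 7, 8, 9, 11, 13, 15, 16, 17, 19, 21, 23, 24, 25, 27, 29, 31, 32, 33, 35, 37, 39}; there are 25 of them.

25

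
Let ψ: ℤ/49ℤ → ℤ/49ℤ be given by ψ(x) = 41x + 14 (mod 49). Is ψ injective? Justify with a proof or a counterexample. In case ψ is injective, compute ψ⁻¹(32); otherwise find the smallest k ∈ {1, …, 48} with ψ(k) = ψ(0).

10

Suppose ψ(x_1) = ψ(x_2) in ℤ/49ℤ. Then 41x_1 + 14 ≡ 41x_2 + 14 (mod 49), hence 41(x_1 − x_2) ≡ 0 (mod 49).
Since gcd(41, 49) = 1, 41 is invertible modulo 49, so x_1 − x_2 ≡ 0 (mod 49), i.e. x_1 = x_2.
So ψ is injective.
We now compute 41⁻¹ mod 49 explicitly. Euclid's algorithm: 49 = 1·41 + 8, 41 = 5·8 + 1; back-substituting gives 1 = 6·41 − 5·49, so 41⁻¹ ≡ 6 (mod 49).
Since ψ is injective, we find ψ⁻¹(32): we need 41x ≡ 32 − 14 ≡ 18 (mod 49). Using 41⁻¹ = 6: x ≡ 6·18 = 108 = 2·49 + 10, so x = 10.
Check: ψ(10) = 41·10 + 14 = 424 = 8·49 + 32 ≡ 32 (mod 49).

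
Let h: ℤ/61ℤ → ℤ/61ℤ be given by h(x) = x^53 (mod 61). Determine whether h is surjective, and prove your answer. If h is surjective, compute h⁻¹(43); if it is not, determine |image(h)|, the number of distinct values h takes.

Since 61 is prime, the nonzero elements of ℤ/61ℤ form a cyclic group of order 60.
As gcd(53, 60) = 1, raising to the 53rd power is a bijection on this group: if x_1^53 ≡ x_2^53 then (x_1x_2^{−1})^53 = 1, and the only element of order dividing gcd(53, 60) = 1 is 1, so x_1 = x_2.
With h(0) = 0 this makes h injective on all of ℤ/61ℤ, hence bijective (finite equal-size domain and codomain). In particular h is surjective.
Since h is surjective, we find the preimage of 43. The inverse of x ↦ x^53 on (ℤ/61ℤ)^× is x ↦ x^17, because 53·17 = 901 = 15·60 + 1 ≡ 1 (mod 60) and x^{60} = 1 for x ≠ 0 (Fermat). So h⁻¹(43) = 43^17 mod 61.
Repeated squaring mod 61: 43^1 ≡ 43, 43^2 ≡ 43² = 1849 ≡ 19, 43^4 ≡ 19² = 361 ≡ 56, 43^8 ≡ 56² = 3136 ≡ 25, 43^16 ≡ 25² = 625 ≡ 15. Since 17 = 16 + 1, 43^17 ≡ 15·43: 15·43 = 645 ≡ 35. So 43^17 ≡ 35 (mod 61).
Hence h⁻¹(43) = 35.

35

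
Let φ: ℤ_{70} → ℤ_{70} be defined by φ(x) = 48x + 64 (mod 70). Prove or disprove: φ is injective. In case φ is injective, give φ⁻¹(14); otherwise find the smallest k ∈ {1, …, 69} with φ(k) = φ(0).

We have gcd(48, 70) = 2 > 1. Taking s = 0 and t = 35: φ(0) = 64 and φ(35) = 48·35 + 64 = 1744 ≡ 64 (mod 70).
So φ(0) = φ(35) while 0 ≠ 35, therefore φ is not injective.
Since φ is not injective, we find the least positive k with φ(k) = φ(0): this means 48k ≡ 0 (mod 70), i.e. 70 ∣ 48k. Since gcd(48, 70) = 2, dividing through by 2 this holds exactly when 35 ∣ 24k, and as gcd(24, 35) = 1, exactly when 35 ∣ k.
The smallest positive such k is 35.

35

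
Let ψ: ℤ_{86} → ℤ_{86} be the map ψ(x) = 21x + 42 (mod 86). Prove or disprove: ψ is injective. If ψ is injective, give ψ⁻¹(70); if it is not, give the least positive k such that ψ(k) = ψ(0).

30

By definition, ψ is injective when ψ(s) = ψ(t) forces s = t.
Suppose ψ(s) = ψ(t) in ℤ_{86}. Then 21s + 42 ≡ 21t + 42 (mod 86), so 21(s − t) ≡ 0 (mod 86).
Since gcd(21, 86) = 1, 21 is invertible modulo 86, so s − t ≡ 0 (mod 86), i.e. s = t.
Thus ψ is injective.
We now compute 21⁻¹ mod 86 explicitly. Euclid's algorithm: 86 = 4·21 + 2, 21 = 10·2 + 1; back-substituting gives 1 = 41·21 − 10·86, so 21⁻¹ ≡ 41 (mod 86).
Since ψ is injective, we find ψ⁻¹(70): we need 21x ≡ 70 − 42 ≡ 28 (mod 86). Using 21⁻¹ = 41: x ≡ 41·28 = 1148 = 13·86 + 30, so x = 30.
Check: ψ(30) = 21·30 + 42 = 672 = 7·86 + 70 ≡ 70 (mod 86).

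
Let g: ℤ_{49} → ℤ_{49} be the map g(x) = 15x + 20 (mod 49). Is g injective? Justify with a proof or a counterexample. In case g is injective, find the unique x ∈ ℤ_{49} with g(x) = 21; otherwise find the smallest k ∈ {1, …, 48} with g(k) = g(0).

36

Suppose g(x_1) = g(x_2) in ℤ_{49}. Then 15x_1 + 20 ≡ 15x_2 + 20 (mod 49), thus 15(x_1 − x_2) ≡ 0 (mod 49).
Since gcd(15, 49) = 1, 15 is invertible modulo 49, hence x_1 − x_2 ≡ 0 (mod 49), i.e. x_1 = x_2.
Therefore g is injective.
We now compute 15⁻¹ mod 49 explicitly. Euclid's algorithm: 49 = 3·15 + 4, 15 = 3·4 + 3, 4 = 1·3 + 1; back-substituting gives 1 = 36·15 − 11·49, so 15⁻¹ ≡ 36 (mod 49).
Since g is injective, we find g⁻¹(21): we need 15x ≡ 21 − 20 ≡ 1 (mod 49). Using 15⁻¹ = 36: x ≡ 36·1 = 36, so x = 36.
Check: g(36) = 15·36 + 20 = 560 = 11·49 + 21 ≡ 21 (mod 49).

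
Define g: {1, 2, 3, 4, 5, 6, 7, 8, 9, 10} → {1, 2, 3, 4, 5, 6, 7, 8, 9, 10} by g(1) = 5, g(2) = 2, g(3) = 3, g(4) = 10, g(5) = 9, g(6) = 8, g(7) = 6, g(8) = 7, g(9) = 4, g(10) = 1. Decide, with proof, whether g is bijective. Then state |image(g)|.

The values 5, 2, 3, 10, 9, 8, 6, 7, 4, 1 are a permutation of {1, 2, 3, 4, 5, 6, 7, 8, 9, 10}: each element appears exactly once.
So g is injective and surjective, hence bijective.
The image of g is {1, 2, 3, 4, 5, 6, 7, 8, 9, 10}, which has 10 elements.

10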